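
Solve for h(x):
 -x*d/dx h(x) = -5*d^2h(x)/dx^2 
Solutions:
 h(x) = C1 + C2*erfi(sqrt(10)*x/10)


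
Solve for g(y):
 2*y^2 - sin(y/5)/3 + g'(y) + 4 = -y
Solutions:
 g(y) = C1 - 2*y^3/3 - y^2/2 - 4*y - 5*cos(y/5)/3


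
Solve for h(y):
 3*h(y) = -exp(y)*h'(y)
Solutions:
 h(y) = C1*exp(3*exp(-y))


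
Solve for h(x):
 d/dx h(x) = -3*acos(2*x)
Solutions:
 h(x) = C1 - 3*x*acos(2*x) + 3*sqrt(1 - 4*x^2)/2


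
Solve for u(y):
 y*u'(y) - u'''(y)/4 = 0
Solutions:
 u(y) = C1 + Integral(C2*airyai(2^(2/3)*y) + C3*airybi(2^(2/3)*y), y)


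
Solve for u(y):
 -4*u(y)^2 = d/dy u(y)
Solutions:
 u(y) = 1/(C1 + 4*y)


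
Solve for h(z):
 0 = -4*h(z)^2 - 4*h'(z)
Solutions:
 h(z) = 1/(C1 + z)


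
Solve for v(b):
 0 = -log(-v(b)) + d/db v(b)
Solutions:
 -li(-v(b)) = C1 + b


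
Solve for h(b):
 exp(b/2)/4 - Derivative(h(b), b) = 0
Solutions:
 h(b) = C1 + exp(b/2)/2


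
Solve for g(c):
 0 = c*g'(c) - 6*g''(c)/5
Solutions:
 g(c) = C1 + C2*erfi(sqrt(15)*c/6)


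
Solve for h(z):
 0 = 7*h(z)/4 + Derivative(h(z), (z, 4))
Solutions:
 h(z) = (C1*sin(7^(1/4)*z/2) + C2*cos(7^(1/4)*z/2))*exp(-7^(1/4)*z/2) + (C3*sin(7^(1/4)*z/2) + C4*cos(7^(1/4)*z/2))*exp(7^(1/4)*z/2)


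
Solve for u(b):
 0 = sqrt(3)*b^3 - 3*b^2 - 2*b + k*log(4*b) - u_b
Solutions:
 u(b) = C1 + sqrt(3)*b^4/4 - b^3 - b^2 + b*k*log(b) - b*k + b*k*log(4)


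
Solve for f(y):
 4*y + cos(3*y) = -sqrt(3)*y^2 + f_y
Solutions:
 f(y) = C1 + sqrt(3)*y^3/3 + 2*y^2 + sin(3*y)/3


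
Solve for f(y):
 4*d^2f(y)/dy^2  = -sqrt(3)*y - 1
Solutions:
 f(y) = C1 + C2*y - sqrt(3)*y^3/24 - y^2/8


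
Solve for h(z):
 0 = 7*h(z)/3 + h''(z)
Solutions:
 h(z) = C1*sin(sqrt(21)*z/3) + C2*cos(sqrt(21)*z/3)


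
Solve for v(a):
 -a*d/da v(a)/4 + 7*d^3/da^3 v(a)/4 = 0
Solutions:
 v(a) = C1 + Integral(C2*airyai(7^(2/3)*a/7) + C3*airybi(7^(2/3)*a/7), a)


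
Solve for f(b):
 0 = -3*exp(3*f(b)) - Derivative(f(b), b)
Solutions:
 f(b) = log((-3^(2/3) - 3*3^(1/6)*I)*(1/(C1 + 3*b))^(1/3)/6)
 f(b) = log((-3^(2/3) + 3*3^(1/6)*I)*(1/(C1 + 3*b))^(1/3)/6)
 f(b) = log(1/(C1 + 9*b))/3


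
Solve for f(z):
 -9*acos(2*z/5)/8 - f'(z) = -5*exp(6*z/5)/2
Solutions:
 f(z) = C1 - 9*z*acos(2*z/5)/8 + 9*sqrt(25 - 4*z^2)/16 + 25*exp(6*z/5)/12


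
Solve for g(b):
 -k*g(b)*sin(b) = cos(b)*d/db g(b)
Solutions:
 g(b) = C1*exp(k*log(cos(b)))


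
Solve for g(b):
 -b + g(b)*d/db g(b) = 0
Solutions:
 g(b) = -sqrt(C1 + b^2)
 g(b) = sqrt(C1 + b^2)


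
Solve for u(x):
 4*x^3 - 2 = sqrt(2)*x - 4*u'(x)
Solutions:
 u(x) = C1 - x^4/4 + sqrt(2)*x^2/8 + x/2


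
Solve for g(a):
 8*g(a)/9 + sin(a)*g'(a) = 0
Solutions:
 g(a) = C1*(cos(a) + 1)^(4/9)/(cos(a) - 1)^(4/9)


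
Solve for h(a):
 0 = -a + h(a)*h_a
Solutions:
 h(a) = -sqrt(C1 + a^2)
 h(a) = sqrt(C1 + a^2)


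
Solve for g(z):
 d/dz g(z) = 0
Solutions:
 g(z) = C1


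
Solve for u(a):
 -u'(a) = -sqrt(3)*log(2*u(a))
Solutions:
 -sqrt(3)*Integral(1/(log(_y) + log(2)), (_y, u(a)))/3 = C1 - a


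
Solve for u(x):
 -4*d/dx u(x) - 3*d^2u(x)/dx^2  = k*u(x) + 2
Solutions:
 u(x) = C1*exp(x*(sqrt(4 - 3*k) - 2)/3) + C2*exp(-x*(sqrt(4 - 3*k) + 2)/3) - 2/k


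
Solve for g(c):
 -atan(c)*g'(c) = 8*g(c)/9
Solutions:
 g(c) = C1*exp(-8*Integral(1/atan(c), c)/9)


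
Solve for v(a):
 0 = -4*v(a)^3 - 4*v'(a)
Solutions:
 v(a) = -sqrt(2)*sqrt(-1/(C1 - a))/2
 v(a) = sqrt(2)*sqrt(-1/(C1 - a))/2


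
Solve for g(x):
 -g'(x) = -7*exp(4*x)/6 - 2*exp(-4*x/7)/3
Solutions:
 g(x) = C1 + 7*exp(4*x)/24 - 7*exp(-4*x/7)/6


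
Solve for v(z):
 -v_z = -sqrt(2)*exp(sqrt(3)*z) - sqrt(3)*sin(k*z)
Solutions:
 v(z) = C1 + sqrt(6)*exp(sqrt(3)*z)/3 - sqrt(3)*cos(k*z)/k


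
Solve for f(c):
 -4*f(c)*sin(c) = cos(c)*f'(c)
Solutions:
 f(c) = C1*cos(c)^4


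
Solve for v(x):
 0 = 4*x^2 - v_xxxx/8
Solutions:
 v(x) = C1 + C2*x + C3*x^2 + C4*x^3 + 4*x^6/45


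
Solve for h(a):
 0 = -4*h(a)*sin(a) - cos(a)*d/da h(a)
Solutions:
 h(a) = C1*cos(a)^4


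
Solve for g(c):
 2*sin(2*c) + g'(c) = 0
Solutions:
 g(c) = C1 + cos(2*c)


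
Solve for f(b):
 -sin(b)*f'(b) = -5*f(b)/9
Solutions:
 f(b) = C1*(cos(b) - 1)^(5/18)/(cos(b) + 1)^(5/18)


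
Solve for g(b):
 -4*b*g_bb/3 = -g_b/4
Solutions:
 g(b) = C1 + C2*b^(19/16)


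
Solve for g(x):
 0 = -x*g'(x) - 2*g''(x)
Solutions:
 g(x) = C1 + C2*erf(x/2)


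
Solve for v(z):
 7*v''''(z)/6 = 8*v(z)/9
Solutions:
 v(z) = C1*exp(-2*21^(3/4)*z/21) + C2*exp(2*21^(3/4)*z/21) + C3*sin(2*21^(3/4)*z/21) + C4*cos(2*21^(3/4)*z/21)


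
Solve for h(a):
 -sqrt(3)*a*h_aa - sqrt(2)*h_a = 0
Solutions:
 h(a) = C1 + C2*a^(1 - sqrt(6)/3)


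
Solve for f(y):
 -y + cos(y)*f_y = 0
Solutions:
 f(y) = C1 + Integral(y/cos(y), y)


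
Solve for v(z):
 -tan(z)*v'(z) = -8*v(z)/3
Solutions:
 v(z) = C1*sin(z)^(8/3)


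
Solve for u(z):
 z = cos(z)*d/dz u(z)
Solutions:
 u(z) = C1 + Integral(z/cos(z), z)


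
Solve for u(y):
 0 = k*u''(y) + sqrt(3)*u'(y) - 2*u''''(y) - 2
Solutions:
 u(y) = C1 + C2*exp(2^(1/3)*y*(2^(1/3)*k/((-sqrt(3) + 3*I)*(sqrt(81 - 2*k^3) + 9)^(1/3)) - sqrt(3)*(sqrt(81 - 2*k^3) + 9)^(1/3)/12 + I*(sqrt(81 - 2*k^3) + 9)^(1/3)/4)) + C3*exp(-2^(1/3)*y*(2^(1/3)*k/((sqrt(3) + 3*I)*(sqrt(81 - 2*k^3) + 9)^(1/3)) + sqrt(3)*(sqrt(81 - 2*k^3) + 9)^(1/3)/12 + I*(sqrt(81 - 2*k^3) + 9)^(1/3)/4)) + C4*exp(2^(1/3)*sqrt(3)*y*(2^(1/3)*k/(sqrt(81 - 2*k^3) + 9)^(1/3) + (sqrt(81 - 2*k^3) + 9)^(1/3))/6) + 2*sqrt(3)*y/3


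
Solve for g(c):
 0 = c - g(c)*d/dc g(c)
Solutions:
 g(c) = -sqrt(C1 + c^2)
 g(c) = sqrt(C1 + c^2)


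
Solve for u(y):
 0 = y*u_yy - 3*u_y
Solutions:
 u(y) = C1 + C2*y^4


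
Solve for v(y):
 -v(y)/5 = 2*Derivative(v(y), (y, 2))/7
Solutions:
 v(y) = C1*sin(sqrt(70)*y/10) + C2*cos(sqrt(70)*y/10)


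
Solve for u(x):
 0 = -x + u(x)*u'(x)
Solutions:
 u(x) = -sqrt(C1 + x^2)
 u(x) = sqrt(C1 + x^2)


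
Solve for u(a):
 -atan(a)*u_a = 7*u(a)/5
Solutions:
 u(a) = C1*exp(-7*Integral(1/atan(a), a)/5)


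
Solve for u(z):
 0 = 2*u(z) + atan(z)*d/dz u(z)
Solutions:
 u(z) = C1*exp(-2*Integral(1/atan(z), z))


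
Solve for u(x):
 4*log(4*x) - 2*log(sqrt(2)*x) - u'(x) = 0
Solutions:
 u(x) = C1 + 2*x*log(x) - 2*x + x*log(128)


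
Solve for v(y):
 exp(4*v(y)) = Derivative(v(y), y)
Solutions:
 v(y) = log(-(-1/(C1 + 4*y))^(1/4))
 v(y) = log(-1/(C1 + 4*y))/4
 v(y) = log(-I*(-1/(C1 + 4*y))^(1/4))
 v(y) = log(I*(-1/(C1 + 4*y))^(1/4))


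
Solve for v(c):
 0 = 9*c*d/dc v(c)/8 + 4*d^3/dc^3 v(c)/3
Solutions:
 v(c) = C1 + Integral(C2*airyai(-3*2^(1/3)*c/4) + C3*airybi(-3*2^(1/3)*c/4), c)


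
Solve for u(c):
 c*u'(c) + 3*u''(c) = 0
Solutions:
 u(c) = C1 + C2*erf(sqrt(6)*c/6)


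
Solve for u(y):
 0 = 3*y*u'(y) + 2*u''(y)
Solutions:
 u(y) = C1 + C2*erf(sqrt(3)*y/2)


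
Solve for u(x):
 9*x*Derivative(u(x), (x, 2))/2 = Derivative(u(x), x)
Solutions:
 u(x) = C1 + C2*x^(11/9)


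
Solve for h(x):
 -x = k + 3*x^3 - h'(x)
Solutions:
 h(x) = C1 + k*x + 3*x^4/4 + x^2/2


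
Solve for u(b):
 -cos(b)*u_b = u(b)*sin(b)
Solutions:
 u(b) = C1*cos(b)


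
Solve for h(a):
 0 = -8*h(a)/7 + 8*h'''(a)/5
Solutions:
 h(a) = C3*exp(5^(1/3)*7^(2/3)*a/7) + (C1*sin(sqrt(3)*5^(1/3)*7^(2/3)*a/14) + C2*cos(sqrt(3)*5^(1/3)*7^(2/3)*a/14))*exp(-5^(1/3)*7^(2/3)*a/14)


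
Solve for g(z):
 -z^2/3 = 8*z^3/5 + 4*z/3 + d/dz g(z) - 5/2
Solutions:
 g(z) = C1 - 2*z^4/5 - z^3/9 - 2*z^2/3 + 5*z/2


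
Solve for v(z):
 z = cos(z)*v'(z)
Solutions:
 v(z) = C1 + Integral(z/cos(z), z)


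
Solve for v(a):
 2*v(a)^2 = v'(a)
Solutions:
 v(a) = -1/(C1 + 2*a)


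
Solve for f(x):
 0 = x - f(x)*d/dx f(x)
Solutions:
 f(x) = -sqrt(C1 + x^2)
 f(x) = sqrt(C1 + x^2)


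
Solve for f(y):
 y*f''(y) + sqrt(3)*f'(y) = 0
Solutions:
 f(y) = C1 + C2*y^(1 - sqrt(3))


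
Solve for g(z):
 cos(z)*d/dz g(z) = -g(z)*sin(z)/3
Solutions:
 g(z) = C1*cos(z)^(1/3)


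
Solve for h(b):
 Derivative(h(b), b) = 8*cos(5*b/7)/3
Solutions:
 h(b) = C1 + 56*sin(5*b/7)/15


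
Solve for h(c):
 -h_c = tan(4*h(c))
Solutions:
 h(c) = -asin(C1*exp(-4*c))/4 + pi/4
 h(c) = asin(C1*exp(-4*c))/4


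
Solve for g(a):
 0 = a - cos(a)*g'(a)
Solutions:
 g(a) = C1 + Integral(a/cos(a), a)


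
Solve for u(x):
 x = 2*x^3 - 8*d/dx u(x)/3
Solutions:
 u(x) = C1 + 3*x^4/16 - 3*x^2/16


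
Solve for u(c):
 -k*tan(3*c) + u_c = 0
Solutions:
 u(c) = C1 - k*log(cos(3*c))/3


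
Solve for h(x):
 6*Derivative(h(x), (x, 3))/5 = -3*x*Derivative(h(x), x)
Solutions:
 h(x) = C1 + Integral(C2*airyai(-2^(2/3)*5^(1/3)*x/2) + C3*airybi(-2^(2/3)*5^(1/3)*x/2), x)


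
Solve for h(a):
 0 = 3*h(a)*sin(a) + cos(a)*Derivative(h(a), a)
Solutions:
 h(a) = C1*cos(a)^3


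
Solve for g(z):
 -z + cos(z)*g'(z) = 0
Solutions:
 g(z) = C1 + Integral(z/cos(z), z)


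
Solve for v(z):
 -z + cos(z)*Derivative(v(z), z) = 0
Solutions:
 v(z) = C1 + Integral(z/cos(z), z)


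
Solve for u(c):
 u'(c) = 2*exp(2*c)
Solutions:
 u(c) = C1 + exp(2*c)


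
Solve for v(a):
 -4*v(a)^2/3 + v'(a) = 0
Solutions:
 v(a) = -3/(C1 + 4*a)


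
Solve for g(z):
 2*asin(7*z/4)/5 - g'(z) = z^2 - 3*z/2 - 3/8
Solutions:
 g(z) = C1 - z^3/3 + 3*z^2/4 + 2*z*asin(7*z/4)/5 + 3*z/8 + 2*sqrt(16 - 49*z^2)/35


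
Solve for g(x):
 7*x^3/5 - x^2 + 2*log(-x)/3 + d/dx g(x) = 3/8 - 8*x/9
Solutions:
 g(x) = C1 - 7*x^4/20 + x^3/3 - 4*x^2/9 - 2*x*log(-x)/3 + 25*x/24


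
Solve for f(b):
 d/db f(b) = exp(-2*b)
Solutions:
 f(b) = C1 - exp(-2*b)/2


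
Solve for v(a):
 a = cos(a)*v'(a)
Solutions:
 v(a) = C1 + Integral(a/cos(a), a)


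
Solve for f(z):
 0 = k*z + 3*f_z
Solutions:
 f(z) = C1 - k*z^2/6


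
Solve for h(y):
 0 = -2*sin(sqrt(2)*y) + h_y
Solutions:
 h(y) = C1 - sqrt(2)*cos(sqrt(2)*y)


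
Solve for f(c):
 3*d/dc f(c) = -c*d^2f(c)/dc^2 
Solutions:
 f(c) = C1 + C2/c^2


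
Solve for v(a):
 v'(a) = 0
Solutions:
 v(a) = C1


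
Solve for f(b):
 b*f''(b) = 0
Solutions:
 f(b) = C1 + C2*b


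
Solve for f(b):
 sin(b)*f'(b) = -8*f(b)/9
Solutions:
 f(b) = C1*(cos(b) + 1)^(4/9)/(cos(b) - 1)^(4/9)


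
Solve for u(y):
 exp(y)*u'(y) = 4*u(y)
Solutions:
 u(y) = C1*exp(-4*exp(-y))


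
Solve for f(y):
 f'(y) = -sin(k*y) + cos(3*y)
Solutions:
 f(y) = C1 + sin(3*y)/3 + cos(k*y)/k


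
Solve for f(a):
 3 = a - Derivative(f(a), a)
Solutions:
 f(a) = C1 + a^2/2 - 3*a


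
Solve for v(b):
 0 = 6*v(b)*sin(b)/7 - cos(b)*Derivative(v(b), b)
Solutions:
 v(b) = C1/cos(b)^(6/7)


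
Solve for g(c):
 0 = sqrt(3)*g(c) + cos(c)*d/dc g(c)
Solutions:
 g(c) = C1*(sin(c) - 1)^(sqrt(3)/2)/(sin(c) + 1)^(sqrt(3)/2)


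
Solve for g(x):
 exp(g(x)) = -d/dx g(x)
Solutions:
 g(x) = log(1/(C1 + x))


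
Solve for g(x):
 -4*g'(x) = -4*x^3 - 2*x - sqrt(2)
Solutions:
 g(x) = C1 + x^4/4 + x^2/4 + sqrt(2)*x/4


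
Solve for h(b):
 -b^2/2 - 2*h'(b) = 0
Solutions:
 h(b) = C1 - b^3/12


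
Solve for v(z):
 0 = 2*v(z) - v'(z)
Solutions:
 v(z) = C1*exp(2*z)


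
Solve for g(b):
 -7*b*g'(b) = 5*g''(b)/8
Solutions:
 g(b) = C1 + C2*erf(2*sqrt(35)*b/5)


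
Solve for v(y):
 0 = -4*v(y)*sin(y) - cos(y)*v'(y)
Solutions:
 v(y) = C1*cos(y)^4


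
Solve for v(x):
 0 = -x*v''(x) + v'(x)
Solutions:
 v(x) = C1 + C2*x^2


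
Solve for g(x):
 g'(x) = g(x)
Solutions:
 g(x) = C1*exp(x)


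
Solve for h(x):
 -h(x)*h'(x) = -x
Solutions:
 h(x) = -sqrt(C1 + x^2)
 h(x) = sqrt(C1 + x^2)


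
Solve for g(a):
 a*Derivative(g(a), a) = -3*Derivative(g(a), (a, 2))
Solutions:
 g(a) = C1 + C2*erf(sqrt(6)*a/6)


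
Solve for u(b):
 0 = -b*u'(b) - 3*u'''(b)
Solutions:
 u(b) = C1 + Integral(C2*airyai(-3^(2/3)*b/3) + C3*airybi(-3^(2/3)*b/3), b)


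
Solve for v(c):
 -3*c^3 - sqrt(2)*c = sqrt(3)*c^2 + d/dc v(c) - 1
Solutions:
 v(c) = C1 - 3*c^4/4 - sqrt(3)*c^3/3 - sqrt(2)*c^2/2 + c


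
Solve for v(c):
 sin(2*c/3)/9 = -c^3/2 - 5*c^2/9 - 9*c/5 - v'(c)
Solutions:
 v(c) = C1 - c^4/8 - 5*c^3/27 - 9*c^2/10 + cos(2*c/3)/6


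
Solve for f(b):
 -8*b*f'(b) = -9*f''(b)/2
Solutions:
 f(b) = C1 + C2*erfi(2*sqrt(2)*b/3)


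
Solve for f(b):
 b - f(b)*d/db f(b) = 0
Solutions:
 f(b) = -sqrt(C1 + b^2)
 f(b) = sqrt(C1 + b^2)


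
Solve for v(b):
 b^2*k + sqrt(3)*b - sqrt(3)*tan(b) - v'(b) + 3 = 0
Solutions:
 v(b) = C1 + b^3*k/3 + sqrt(3)*b^2/2 + 3*b + sqrt(3)*log(cos(b))


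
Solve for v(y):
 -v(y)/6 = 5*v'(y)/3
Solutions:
 v(y) = C1*exp(-y/10)


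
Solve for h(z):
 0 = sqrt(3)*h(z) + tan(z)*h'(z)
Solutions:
 h(z) = C1/sin(z)^(sqrt(3))


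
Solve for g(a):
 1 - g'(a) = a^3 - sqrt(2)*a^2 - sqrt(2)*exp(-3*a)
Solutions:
 g(a) = C1 - a^4/4 + sqrt(2)*a^3/3 + a - sqrt(2)*exp(-3*a)/3


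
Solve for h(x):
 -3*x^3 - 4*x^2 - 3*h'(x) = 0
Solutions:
 h(x) = C1 - x^4/4 - 4*x^3/9


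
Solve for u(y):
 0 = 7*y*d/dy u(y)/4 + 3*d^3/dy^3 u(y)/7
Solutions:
 u(y) = C1 + Integral(C2*airyai(-18^(1/3)*7^(2/3)*y/6) + C3*airybi(-18^(1/3)*7^(2/3)*y/6), y)


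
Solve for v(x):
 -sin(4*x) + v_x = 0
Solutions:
 v(x) = C1 - cos(4*x)/4


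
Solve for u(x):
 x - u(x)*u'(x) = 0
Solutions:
 u(x) = -sqrt(C1 + x^2)
 u(x) = sqrt(C1 + x^2)


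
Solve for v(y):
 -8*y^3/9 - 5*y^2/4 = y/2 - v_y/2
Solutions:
 v(y) = C1 + 4*y^4/9 + 5*y^3/6 + y^2/2


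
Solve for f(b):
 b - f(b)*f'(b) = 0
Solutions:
 f(b) = -sqrt(C1 + b^2)
 f(b) = sqrt(C1 + b^2)


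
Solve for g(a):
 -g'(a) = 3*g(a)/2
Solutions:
 g(a) = C1*exp(-3*a/2)


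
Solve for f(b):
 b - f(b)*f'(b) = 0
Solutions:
 f(b) = -sqrt(C1 + b^2)
 f(b) = sqrt(C1 + b^2)


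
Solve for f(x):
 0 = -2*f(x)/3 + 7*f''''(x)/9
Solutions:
 f(x) = C1*exp(-6^(1/4)*7^(3/4)*x/7) + C2*exp(6^(1/4)*7^(3/4)*x/7) + C3*sin(6^(1/4)*7^(3/4)*x/7) + C4*cos(6^(1/4)*7^(3/4)*x/7)


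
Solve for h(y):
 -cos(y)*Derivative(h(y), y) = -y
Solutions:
 h(y) = C1 + Integral(y/cos(y), y)


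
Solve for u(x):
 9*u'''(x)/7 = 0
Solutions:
 u(x) = C1 + C2*x + C3*x^2


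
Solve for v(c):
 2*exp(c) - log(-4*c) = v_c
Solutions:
 v(c) = C1 - c*log(-c) + c*(1 - 2*log(2)) + 2*exp(c)


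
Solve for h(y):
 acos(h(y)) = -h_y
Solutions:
 Integral(1/acos(_y), (_y, h(y))) = C1 - y


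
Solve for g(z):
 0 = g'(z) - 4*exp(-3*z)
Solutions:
 g(z) = C1 - 4*exp(-3*z)/3


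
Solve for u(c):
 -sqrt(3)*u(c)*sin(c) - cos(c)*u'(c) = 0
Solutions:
 u(c) = C1*cos(c)^(sqrt(3))


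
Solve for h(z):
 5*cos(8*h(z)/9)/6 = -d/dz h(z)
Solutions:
 5*z/6 - 9*log(sin(8*h(z)/9) - 1)/16 + 9*log(sin(8*h(z)/9) + 1)/16 = C1


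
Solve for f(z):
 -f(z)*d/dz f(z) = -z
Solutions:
 f(z) = -sqrt(C1 + z^2)
 f(z) = sqrt(C1 + z^2)


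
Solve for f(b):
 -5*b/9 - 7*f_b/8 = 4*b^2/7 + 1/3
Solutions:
 f(b) = C1 - 32*b^3/147 - 20*b^2/63 - 8*b/21


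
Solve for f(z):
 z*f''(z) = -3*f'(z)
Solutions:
 f(z) = C1 + C2/z^2


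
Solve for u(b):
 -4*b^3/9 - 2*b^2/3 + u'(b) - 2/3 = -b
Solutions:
 u(b) = C1 + b^4/9 + 2*b^3/9 - b^2/2 + 2*b/3


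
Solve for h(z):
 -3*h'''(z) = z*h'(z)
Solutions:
 h(z) = C1 + Integral(C2*airyai(-3^(2/3)*z/3) + C3*airybi(-3^(2/3)*z/3), z)


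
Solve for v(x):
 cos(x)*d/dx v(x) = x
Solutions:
 v(x) = C1 + Integral(x/cos(x), x)


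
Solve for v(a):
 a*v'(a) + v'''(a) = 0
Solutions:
 v(a) = C1 + Integral(C2*airyai(-a) + C3*airybi(-a), a)


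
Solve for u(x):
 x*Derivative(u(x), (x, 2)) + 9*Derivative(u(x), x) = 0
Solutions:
 u(x) = C1 + C2/x^8


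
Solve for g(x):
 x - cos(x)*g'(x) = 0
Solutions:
 g(x) = C1 + Integral(x/cos(x), x)


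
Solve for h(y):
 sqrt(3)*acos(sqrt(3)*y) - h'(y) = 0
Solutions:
 h(y) = C1 + sqrt(3)*(y*acos(sqrt(3)*y) - sqrt(3)*sqrt(1 - 3*y^2)/3)


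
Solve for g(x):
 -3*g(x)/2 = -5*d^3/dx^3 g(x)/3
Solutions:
 g(x) = C3*exp(30^(2/3)*x/10) + (C1*sin(3*10^(2/3)*3^(1/6)*x/20) + C2*cos(3*10^(2/3)*3^(1/6)*x/20))*exp(-30^(2/3)*x/20)


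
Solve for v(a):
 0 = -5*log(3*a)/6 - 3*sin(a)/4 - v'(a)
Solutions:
 v(a) = C1 - 5*a*log(a)/6 - 5*a*log(3)/6 + 5*a/6 + 3*cos(a)/4


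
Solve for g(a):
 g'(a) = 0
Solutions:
 g(a) = C1


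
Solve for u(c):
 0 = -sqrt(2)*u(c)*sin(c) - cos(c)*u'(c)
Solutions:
 u(c) = C1*cos(c)^(sqrt(2))


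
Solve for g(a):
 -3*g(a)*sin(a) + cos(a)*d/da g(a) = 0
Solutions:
 g(a) = C1/cos(a)^3


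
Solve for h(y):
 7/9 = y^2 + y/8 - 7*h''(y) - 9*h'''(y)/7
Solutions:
 h(y) = C1 + C2*y + C3*exp(-49*y/9) + y^4/84 - 95*y^3/16464 - 126761*y^2/2420208


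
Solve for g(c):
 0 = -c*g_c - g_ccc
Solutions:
 g(c) = C1 + Integral(C2*airyai(-c) + C3*airybi(-c), c)


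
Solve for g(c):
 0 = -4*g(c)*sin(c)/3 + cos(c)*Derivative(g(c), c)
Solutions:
 g(c) = C1/cos(c)^(4/3)


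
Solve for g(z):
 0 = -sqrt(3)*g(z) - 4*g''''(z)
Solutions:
 g(z) = (C1*sin(3^(1/8)*z/2) + C2*cos(3^(1/8)*z/2))*exp(-3^(1/8)*z/2) + (C3*sin(3^(1/8)*z/2) + C4*cos(3^(1/8)*z/2))*exp(3^(1/8)*z/2)


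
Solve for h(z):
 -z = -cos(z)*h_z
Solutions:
 h(z) = C1 + Integral(z/cos(z), z)


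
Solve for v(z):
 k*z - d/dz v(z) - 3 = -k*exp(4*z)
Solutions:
 v(z) = C1 + k*z^2/2 + k*exp(4*z)/4 - 3*z


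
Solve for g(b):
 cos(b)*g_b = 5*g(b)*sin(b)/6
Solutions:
 g(b) = C1/cos(b)^(5/6)


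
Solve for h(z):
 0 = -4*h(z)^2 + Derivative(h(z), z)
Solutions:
 h(z) = -1/(C1 + 4*z)


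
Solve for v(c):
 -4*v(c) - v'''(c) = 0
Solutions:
 v(c) = C3*exp(-2^(2/3)*c) + (C1*sin(2^(2/3)*sqrt(3)*c/2) + C2*cos(2^(2/3)*sqrt(3)*c/2))*exp(2^(2/3)*c/2)


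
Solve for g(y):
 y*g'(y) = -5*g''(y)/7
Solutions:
 g(y) = C1 + C2*erf(sqrt(70)*y/10)


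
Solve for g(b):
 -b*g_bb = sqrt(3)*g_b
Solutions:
 g(b) = C1 + C2*b^(1 - sqrt(3))


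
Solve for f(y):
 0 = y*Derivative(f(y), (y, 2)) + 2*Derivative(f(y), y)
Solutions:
 f(y) = C1 + C2/y


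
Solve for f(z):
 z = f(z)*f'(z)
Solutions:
 f(z) = -sqrt(C1 + z^2)
 f(z) = sqrt(C1 + z^2)


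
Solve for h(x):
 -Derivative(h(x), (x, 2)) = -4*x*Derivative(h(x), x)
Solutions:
 h(x) = C1 + C2*erfi(sqrt(2)*x)


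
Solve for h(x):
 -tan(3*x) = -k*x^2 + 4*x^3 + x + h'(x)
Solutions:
 h(x) = C1 + k*x^3/3 - x^4 - x^2/2 + log(cos(3*x))/3


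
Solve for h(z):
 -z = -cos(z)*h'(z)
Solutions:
 h(z) = C1 + Integral(z/cos(z), z)


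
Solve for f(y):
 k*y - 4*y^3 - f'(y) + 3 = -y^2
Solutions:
 f(y) = C1 + k*y^2/2 - y^4 + y^3/3 + 3*y


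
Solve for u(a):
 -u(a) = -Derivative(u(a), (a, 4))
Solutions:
 u(a) = C1*exp(-a) + C2*exp(a) + C3*sin(a) + C4*cos(a)


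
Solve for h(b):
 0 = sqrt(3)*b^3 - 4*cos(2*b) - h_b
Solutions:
 h(b) = C1 + sqrt(3)*b^4/4 - 2*sin(2*b)


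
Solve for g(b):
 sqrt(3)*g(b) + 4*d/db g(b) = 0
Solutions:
 g(b) = C1*exp(-sqrt(3)*b/4)


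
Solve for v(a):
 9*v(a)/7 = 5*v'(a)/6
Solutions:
 v(a) = C1*exp(54*a/35)


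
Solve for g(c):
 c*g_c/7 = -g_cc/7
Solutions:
 g(c) = C1 + C2*erf(sqrt(2)*c/2)


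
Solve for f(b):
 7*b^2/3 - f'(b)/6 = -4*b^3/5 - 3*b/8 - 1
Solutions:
 f(b) = C1 + 6*b^4/5 + 14*b^3/3 + 9*b^2/8 + 6*b


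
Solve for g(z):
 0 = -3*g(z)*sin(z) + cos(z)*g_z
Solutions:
 g(z) = C1/cos(z)^3


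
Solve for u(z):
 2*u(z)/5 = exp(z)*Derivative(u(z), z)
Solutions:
 u(z) = C1*exp(-2*exp(-z)/5)


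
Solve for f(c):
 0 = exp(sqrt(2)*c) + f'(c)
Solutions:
 f(c) = C1 - sqrt(2)*exp(sqrt(2)*c)/2


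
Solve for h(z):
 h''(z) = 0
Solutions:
 h(z) = C1 + C2*z


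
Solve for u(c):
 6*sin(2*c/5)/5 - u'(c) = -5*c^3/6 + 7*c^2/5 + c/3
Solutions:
 u(c) = C1 + 5*c^4/24 - 7*c^3/15 - c^2/6 - 3*cos(2*c/5)


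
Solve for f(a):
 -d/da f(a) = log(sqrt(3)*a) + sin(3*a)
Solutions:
 f(a) = C1 - a*log(a) - a*log(3)/2 + a + cos(3*a)/3


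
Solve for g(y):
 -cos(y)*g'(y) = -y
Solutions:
 g(y) = C1 + Integral(y/cos(y), y)


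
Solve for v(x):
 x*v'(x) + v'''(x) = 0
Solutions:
 v(x) = C1 + Integral(C2*airyai(-x) + C3*airybi(-x), x)


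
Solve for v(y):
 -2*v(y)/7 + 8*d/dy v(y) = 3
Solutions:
 v(y) = C1*exp(y/28) - 21/2


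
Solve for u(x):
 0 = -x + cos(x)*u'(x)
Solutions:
 u(x) = C1 + Integral(x/cos(x), x)


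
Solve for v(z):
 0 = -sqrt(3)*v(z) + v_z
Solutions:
 v(z) = C1*exp(sqrt(3)*z)


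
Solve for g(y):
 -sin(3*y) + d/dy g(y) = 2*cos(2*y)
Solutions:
 g(y) = C1 + sin(2*y) - cos(3*y)/3


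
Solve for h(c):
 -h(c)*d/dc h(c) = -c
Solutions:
 h(c) = -sqrt(C1 + c^2)
 h(c) = sqrt(C1 + c^2)


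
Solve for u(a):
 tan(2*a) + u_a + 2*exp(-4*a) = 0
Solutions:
 u(a) = C1 - log(tan(2*a)^2 + 1)/4 + exp(-4*a)/2


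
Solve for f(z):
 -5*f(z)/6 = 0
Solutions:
 f(z) = 0


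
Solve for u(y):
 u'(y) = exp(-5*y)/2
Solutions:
 u(y) = C1 - exp(-5*y)/10


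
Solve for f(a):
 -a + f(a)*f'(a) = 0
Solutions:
 f(a) = -sqrt(C1 + a^2)
 f(a) = sqrt(C1 + a^2)


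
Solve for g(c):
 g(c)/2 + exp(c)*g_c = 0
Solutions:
 g(c) = C1*exp(exp(-c)/2)


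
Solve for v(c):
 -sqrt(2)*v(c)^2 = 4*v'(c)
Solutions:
 v(c) = 4/(C1 + sqrt(2)*c)


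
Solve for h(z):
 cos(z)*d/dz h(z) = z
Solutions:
 h(z) = C1 + Integral(z/cos(z), z)


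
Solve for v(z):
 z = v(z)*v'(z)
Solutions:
 v(z) = -sqrt(C1 + z^2)
 v(z) = sqrt(C1 + z^2)


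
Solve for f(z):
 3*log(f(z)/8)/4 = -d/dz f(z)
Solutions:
 -4*Integral(1/(-log(_y) + 3*log(2)), (_y, f(z)))/3 = C1 - z


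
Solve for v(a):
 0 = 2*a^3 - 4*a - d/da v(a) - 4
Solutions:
 v(a) = C1 + a^4/2 - 2*a^2 - 4*a


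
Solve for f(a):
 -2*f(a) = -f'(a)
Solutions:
 f(a) = C1*exp(2*a)


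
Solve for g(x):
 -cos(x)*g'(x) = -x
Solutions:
 g(x) = C1 + Integral(x/cos(x), x)


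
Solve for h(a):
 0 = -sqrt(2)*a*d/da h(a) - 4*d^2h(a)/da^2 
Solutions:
 h(a) = C1 + C2*erf(2^(3/4)*a/4)


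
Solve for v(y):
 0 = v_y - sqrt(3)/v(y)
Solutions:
 v(y) = -sqrt(C1 + 2*sqrt(3)*y)
 v(y) = sqrt(C1 + 2*sqrt(3)*y)


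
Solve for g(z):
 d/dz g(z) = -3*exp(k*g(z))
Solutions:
 g(z) = Piecewise((log(1/(C1*k + 3*k*z))/k, Ne(k, 0)), (nan, True))
 g(z) = Piecewise((C1 - 3*z, Eq(k, 0)), (nan, True))


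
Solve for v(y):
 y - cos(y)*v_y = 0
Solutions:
 v(y) = C1 + Integral(y/cos(y), y)


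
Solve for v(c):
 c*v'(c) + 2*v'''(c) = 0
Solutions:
 v(c) = C1 + Integral(C2*airyai(-2^(2/3)*c/2) + C3*airybi(-2^(2/3)*c/2), c)


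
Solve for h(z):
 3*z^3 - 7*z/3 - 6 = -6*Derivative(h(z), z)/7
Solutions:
 h(z) = C1 - 7*z^4/8 + 49*z^2/36 + 7*z


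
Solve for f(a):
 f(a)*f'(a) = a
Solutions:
 f(a) = -sqrt(C1 + a^2)
 f(a) = sqrt(C1 + a^2)


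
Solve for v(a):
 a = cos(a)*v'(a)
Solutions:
 v(a) = C1 + Integral(a/cos(a), a)


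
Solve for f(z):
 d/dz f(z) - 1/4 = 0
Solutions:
 f(z) = C1 + z/4


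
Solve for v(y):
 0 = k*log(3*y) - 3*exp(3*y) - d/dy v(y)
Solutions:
 v(y) = C1 + k*y*log(y) + k*y*(-1 + log(3)) - exp(3*y)


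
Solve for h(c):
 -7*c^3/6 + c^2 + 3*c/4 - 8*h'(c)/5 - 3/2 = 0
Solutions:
 h(c) = C1 - 35*c^4/192 + 5*c^3/24 + 15*c^2/64 - 15*c/16


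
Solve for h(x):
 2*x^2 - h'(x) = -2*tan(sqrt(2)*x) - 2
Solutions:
 h(x) = C1 + 2*x^3/3 + 2*x - sqrt(2)*log(cos(sqrt(2)*x))


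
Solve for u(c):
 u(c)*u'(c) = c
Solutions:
 u(c) = -sqrt(C1 + c^2)
 u(c) = sqrt(C1 + c^2)


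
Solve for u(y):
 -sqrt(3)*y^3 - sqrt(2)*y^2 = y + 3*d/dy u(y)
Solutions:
 u(y) = C1 - sqrt(3)*y^4/12 - sqrt(2)*y^3/9 - y^2/6


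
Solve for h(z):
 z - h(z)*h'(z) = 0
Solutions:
 h(z) = -sqrt(C1 + z^2)
 h(z) = sqrt(C1 + z^2)


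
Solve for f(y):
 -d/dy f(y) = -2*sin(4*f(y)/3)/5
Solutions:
 -2*y/5 + 3*log(cos(4*f(y)/3) - 1)/8 - 3*log(cos(4*f(y)/3) + 1)/8 = C1


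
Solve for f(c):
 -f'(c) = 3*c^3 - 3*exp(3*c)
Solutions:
 f(c) = C1 - 3*c^4/4 + exp(3*c)


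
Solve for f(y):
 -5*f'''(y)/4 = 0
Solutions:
 f(y) = C1 + C2*y + C3*y^2


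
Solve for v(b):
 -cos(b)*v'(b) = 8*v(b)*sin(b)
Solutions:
 v(b) = C1*cos(b)^8


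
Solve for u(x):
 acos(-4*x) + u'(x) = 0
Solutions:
 u(x) = C1 - x*acos(-4*x) - sqrt(1 - 16*x^2)/4


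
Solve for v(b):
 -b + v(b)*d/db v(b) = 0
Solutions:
 v(b) = -sqrt(C1 + b^2)
 v(b) = sqrt(C1 + b^2)


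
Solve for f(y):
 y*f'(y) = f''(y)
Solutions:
 f(y) = C1 + C2*erfi(sqrt(2)*y/2)


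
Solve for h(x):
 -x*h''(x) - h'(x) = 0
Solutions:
 h(x) = C1 + C2*log(x)


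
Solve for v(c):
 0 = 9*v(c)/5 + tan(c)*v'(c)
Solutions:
 v(c) = C1/sin(c)^(9/5)


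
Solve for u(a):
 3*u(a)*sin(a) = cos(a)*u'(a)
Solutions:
 u(a) = C1/cos(a)^3


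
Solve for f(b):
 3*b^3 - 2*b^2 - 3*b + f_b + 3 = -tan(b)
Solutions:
 f(b) = C1 - 3*b^4/4 + 2*b^3/3 + 3*b^2/2 - 3*b + log(cos(b))


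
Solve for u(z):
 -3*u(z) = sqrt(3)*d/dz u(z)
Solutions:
 u(z) = C1*exp(-sqrt(3)*z)


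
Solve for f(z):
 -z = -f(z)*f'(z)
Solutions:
 f(z) = -sqrt(C1 + z^2)
 f(z) = sqrt(C1 + z^2)


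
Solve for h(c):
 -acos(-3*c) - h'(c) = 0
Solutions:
 h(c) = C1 - c*acos(-3*c) - sqrt(1 - 9*c^2)/3


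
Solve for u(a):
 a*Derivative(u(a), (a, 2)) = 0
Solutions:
 u(a) = C1 + C2*a


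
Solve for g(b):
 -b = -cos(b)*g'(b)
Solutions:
 g(b) = C1 + Integral(b/cos(b), b)


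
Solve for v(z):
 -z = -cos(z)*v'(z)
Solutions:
 v(z) = C1 + Integral(z/cos(z), z)


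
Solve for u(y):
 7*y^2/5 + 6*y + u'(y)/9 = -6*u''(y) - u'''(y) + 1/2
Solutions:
 u(y) = C1 + C2*exp(y*(-3 + 4*sqrt(5)/3)) + C3*exp(-y*(4*sqrt(5)/3 + 3)) - 21*y^3/5 + 3267*y^2/5 - 703359*y/10


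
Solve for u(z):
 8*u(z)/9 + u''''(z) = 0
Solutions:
 u(z) = (C1*sin(2^(1/4)*sqrt(3)*z/3) + C2*cos(2^(1/4)*sqrt(3)*z/3))*exp(-2^(1/4)*sqrt(3)*z/3) + (C3*sin(2^(1/4)*sqrt(3)*z/3) + C4*cos(2^(1/4)*sqrt(3)*z/3))*exp(2^(1/4)*sqrt(3)*z/3)


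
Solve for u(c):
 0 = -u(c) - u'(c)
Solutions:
 u(c) = C1*exp(-c)


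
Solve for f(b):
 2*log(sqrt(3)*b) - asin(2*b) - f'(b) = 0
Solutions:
 f(b) = C1 + 2*b*log(b) - b*asin(2*b) - 2*b + b*log(3) - sqrt(1 - 4*b^2)/2


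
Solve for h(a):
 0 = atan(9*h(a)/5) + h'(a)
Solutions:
 Integral(1/atan(9*_y/5), (_y, h(a))) = C1 - a


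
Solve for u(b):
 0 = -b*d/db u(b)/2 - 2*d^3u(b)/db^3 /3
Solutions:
 u(b) = C1 + Integral(C2*airyai(-6^(1/3)*b/2) + C3*airybi(-6^(1/3)*b/2), b)


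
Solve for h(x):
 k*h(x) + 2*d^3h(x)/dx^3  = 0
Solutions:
 h(x) = C1*exp(2^(2/3)*x*(-k)^(1/3)/2) + C2*exp(2^(2/3)*x*(-k)^(1/3)*(-1 + sqrt(3)*I)/4) + C3*exp(-2^(2/3)*x*(-k)^(1/3)*(1 + sqrt(3)*I)/4)


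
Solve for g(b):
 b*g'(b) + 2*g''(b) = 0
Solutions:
 g(b) = C1 + C2*erf(b/2)


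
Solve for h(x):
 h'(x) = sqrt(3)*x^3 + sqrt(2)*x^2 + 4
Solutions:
 h(x) = C1 + sqrt(3)*x^4/4 + sqrt(2)*x^3/3 + 4*x


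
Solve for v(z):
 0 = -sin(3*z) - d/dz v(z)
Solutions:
 v(z) = C1 + cos(3*z)/3


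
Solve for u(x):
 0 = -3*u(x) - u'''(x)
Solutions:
 u(x) = C3*exp(-3^(1/3)*x) + (C1*sin(3^(5/6)*x/2) + C2*cos(3^(5/6)*x/2))*exp(3^(1/3)*x/2)


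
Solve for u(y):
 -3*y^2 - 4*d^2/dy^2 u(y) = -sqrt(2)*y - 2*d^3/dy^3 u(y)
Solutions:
 u(y) = C1 + C2*y + C3*exp(2*y) - y^4/16 + y^3*(-3 + sqrt(2))/24 + y^2*(-3 + sqrt(2))/16


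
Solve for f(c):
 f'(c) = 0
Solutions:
 f(c) = C1


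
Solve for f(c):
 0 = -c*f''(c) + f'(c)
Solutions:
 f(c) = C1 + C2*c^2


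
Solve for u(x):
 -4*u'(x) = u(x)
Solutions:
 u(x) = C1*exp(-x/4)


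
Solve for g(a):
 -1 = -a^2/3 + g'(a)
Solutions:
 g(a) = C1 + a^3/9 - a


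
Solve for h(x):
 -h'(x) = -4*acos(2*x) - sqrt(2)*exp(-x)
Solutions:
 h(x) = C1 + 4*x*acos(2*x) - 2*sqrt(1 - 4*x^2) - sqrt(2)*exp(-x)


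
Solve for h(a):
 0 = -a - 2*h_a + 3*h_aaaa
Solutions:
 h(a) = C1 + C4*exp(2^(1/3)*3^(2/3)*a/3) - a^2/4 + (C2*sin(2^(1/3)*3^(1/6)*a/2) + C3*cos(2^(1/3)*3^(1/6)*a/2))*exp(-2^(1/3)*3^(2/3)*a/6)


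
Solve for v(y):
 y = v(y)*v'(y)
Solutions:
 v(y) = -sqrt(C1 + y^2)
 v(y) = sqrt(C1 + y^2)


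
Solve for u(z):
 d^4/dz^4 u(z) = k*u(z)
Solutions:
 u(z) = C1*exp(-k^(1/4)*z) + C2*exp(k^(1/4)*z) + C3*exp(-I*k^(1/4)*z) + C4*exp(I*k^(1/4)*z)


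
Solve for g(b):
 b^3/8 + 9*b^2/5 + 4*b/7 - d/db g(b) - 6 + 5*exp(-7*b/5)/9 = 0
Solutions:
 g(b) = C1 + b^4/32 + 3*b^3/5 + 2*b^2/7 - 6*b - 25*exp(-7*b/5)/63


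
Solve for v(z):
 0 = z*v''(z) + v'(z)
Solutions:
 v(z) = C1 + C2*log(z)


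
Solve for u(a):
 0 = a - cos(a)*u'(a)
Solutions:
 u(a) = C1 + Integral(a/cos(a), a)


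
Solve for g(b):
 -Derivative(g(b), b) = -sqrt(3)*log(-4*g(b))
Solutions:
 -sqrt(3)*Integral(1/(log(-_y) + 2*log(2)), (_y, g(b)))/3 = C1 - b


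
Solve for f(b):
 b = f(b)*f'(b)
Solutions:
 f(b) = -sqrt(C1 + b^2)
 f(b) = sqrt(C1 + b^2)


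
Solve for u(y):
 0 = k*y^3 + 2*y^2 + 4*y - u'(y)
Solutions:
 u(y) = C1 + k*y^4/4 + 2*y^3/3 + 2*y^2


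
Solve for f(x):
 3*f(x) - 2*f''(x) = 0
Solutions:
 f(x) = C1*exp(-sqrt(6)*x/2) + C2*exp(sqrt(6)*x/2)


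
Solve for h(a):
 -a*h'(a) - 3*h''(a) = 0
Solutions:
 h(a) = C1 + C2*erf(sqrt(6)*a/6)


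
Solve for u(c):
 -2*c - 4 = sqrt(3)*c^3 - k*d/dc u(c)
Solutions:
 u(c) = C1 + sqrt(3)*c^4/(4*k) + c^2/k + 4*c/k


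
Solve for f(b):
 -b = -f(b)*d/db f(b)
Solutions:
 f(b) = -sqrt(C1 + b^2)
 f(b) = sqrt(C1 + b^2)


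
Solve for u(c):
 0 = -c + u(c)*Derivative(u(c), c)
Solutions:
 u(c) = -sqrt(C1 + c^2)
 u(c) = sqrt(C1 + c^2)


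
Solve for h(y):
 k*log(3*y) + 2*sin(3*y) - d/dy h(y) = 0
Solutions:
 h(y) = C1 + k*y*(log(y) - 1) + k*y*log(3) - 2*cos(3*y)/3


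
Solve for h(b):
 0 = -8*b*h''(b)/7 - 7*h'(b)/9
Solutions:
 h(b) = C1 + C2*b^(23/72)


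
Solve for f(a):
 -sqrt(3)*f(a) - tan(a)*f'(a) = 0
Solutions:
 f(a) = C1/sin(a)^(sqrt(3))


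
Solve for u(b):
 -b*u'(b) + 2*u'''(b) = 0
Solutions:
 u(b) = C1 + Integral(C2*airyai(2^(2/3)*b/2) + C3*airybi(2^(2/3)*b/2), b)


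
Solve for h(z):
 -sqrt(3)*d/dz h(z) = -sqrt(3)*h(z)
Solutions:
 h(z) = C1*exp(z)


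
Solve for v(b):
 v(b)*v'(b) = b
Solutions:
 v(b) = -sqrt(C1 + b^2)
 v(b) = sqrt(C1 + b^2)


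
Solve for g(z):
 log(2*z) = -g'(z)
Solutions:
 g(z) = C1 - z*log(z) - z*log(2) + z


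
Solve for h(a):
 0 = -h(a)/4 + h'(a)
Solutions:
 h(a) = C1*exp(a/4)


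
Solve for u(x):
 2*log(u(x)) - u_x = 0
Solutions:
 li(u(x)) = C1 + 2*x


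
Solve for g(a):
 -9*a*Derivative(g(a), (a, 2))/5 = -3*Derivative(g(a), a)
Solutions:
 g(a) = C1 + C2*a^(8/3)


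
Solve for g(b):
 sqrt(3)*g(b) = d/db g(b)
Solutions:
 g(b) = C1*exp(sqrt(3)*b)


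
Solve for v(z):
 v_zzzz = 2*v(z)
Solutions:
 v(z) = C1*exp(-2^(1/4)*z) + C2*exp(2^(1/4)*z) + C3*sin(2^(1/4)*z) + C4*cos(2^(1/4)*z)


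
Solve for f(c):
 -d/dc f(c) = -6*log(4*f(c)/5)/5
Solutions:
 -5*Integral(1/(log(_y) - log(5) + 2*log(2)), (_y, f(c)))/6 = C1 - c


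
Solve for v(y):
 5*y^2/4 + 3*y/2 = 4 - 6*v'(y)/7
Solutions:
 v(y) = C1 - 35*y^3/72 - 7*y^2/8 + 14*y/3


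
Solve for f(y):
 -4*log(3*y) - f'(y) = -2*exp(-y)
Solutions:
 f(y) = C1 - 4*y*log(y) + 4*y*(1 - log(3)) - 2*exp(-y)


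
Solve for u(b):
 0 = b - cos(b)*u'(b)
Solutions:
 u(b) = C1 + Integral(b/cos(b), b)


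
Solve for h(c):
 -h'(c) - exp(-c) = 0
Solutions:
 h(c) = C1 + exp(-c)


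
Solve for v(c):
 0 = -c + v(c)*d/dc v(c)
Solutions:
 v(c) = -sqrt(C1 + c^2)
 v(c) = sqrt(C1 + c^2)


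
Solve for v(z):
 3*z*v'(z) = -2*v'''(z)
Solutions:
 v(z) = C1 + Integral(C2*airyai(-2^(2/3)*3^(1/3)*z/2) + C3*airybi(-2^(2/3)*3^(1/3)*z/2), z)


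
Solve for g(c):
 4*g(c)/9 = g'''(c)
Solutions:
 g(c) = C3*exp(2^(2/3)*3^(1/3)*c/3) + (C1*sin(2^(2/3)*3^(5/6)*c/6) + C2*cos(2^(2/3)*3^(5/6)*c/6))*exp(-2^(2/3)*3^(1/3)*c/6)


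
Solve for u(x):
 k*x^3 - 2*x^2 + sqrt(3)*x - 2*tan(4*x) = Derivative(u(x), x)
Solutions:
 u(x) = C1 + k*x^4/4 - 2*x^3/3 + sqrt(3)*x^2/2 + log(cos(4*x))/2


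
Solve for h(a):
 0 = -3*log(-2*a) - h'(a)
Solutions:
 h(a) = C1 - 3*a*log(-a) + 3*a*(1 - log(2))


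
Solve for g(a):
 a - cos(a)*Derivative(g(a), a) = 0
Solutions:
 g(a) = C1 + Integral(a/cos(a), a)


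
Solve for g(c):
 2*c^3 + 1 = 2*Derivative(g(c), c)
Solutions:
 g(c) = C1 + c^4/4 + c/2


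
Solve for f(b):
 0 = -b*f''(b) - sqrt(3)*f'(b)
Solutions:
 f(b) = C1 + C2*b^(1 - sqrt(3))


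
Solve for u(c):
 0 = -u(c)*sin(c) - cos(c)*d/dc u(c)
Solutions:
 u(c) = C1*cos(c)


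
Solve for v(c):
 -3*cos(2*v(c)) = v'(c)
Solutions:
 v(c) = -asin((C1 + exp(12*c))/(C1 - exp(12*c)))/2 + pi/2
 v(c) = asin((C1 + exp(12*c))/(C1 - exp(12*c)))/2


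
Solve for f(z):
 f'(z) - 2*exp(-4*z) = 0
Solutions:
 f(z) = C1 - exp(-4*z)/2


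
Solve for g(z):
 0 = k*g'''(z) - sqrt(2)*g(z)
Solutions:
 g(z) = C1*exp(2^(1/6)*z*(1/k)^(1/3)) + C2*exp(2^(1/6)*z*(-1 + sqrt(3)*I)*(1/k)^(1/3)/2) + C3*exp(-2^(1/6)*z*(1 + sqrt(3)*I)*(1/k)^(1/3)/2)


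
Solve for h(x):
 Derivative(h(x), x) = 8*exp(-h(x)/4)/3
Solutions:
 h(x) = 4*log(C1 + 2*x/3)


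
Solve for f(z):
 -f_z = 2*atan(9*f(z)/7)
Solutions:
 Integral(1/atan(9*_y/7), (_y, f(z))) = C1 - 2*z


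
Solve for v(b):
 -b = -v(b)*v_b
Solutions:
 v(b) = -sqrt(C1 + b^2)
 v(b) = sqrt(C1 + b^2)


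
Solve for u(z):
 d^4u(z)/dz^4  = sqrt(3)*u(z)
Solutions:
 u(z) = C1*exp(-3^(1/8)*z) + C2*exp(3^(1/8)*z) + C3*sin(3^(1/8)*z) + C4*cos(3^(1/8)*z)


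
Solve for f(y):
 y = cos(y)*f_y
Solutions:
 f(y) = C1 + Integral(y/cos(y), y)


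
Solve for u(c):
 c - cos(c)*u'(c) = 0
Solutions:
 u(c) = C1 + Integral(c/cos(c), c)


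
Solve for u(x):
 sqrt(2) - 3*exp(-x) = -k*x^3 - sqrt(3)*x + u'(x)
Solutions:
 u(x) = C1 + k*x^4/4 + sqrt(3)*x^2/2 + sqrt(2)*x + 3*exp(-x)


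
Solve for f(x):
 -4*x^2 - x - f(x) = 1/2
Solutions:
 f(x) = -4*x^2 - x - 1/2


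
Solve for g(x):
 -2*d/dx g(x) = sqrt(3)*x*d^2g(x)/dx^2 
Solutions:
 g(x) = C1 + C2*x^(1 - 2*sqrt(3)/3)


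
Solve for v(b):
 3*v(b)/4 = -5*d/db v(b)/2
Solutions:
 v(b) = C1*exp(-3*b/10)


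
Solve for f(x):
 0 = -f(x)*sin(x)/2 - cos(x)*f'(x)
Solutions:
 f(x) = C1*sqrt(cos(x))


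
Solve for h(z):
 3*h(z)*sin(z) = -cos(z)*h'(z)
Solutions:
 h(z) = C1*cos(z)^3


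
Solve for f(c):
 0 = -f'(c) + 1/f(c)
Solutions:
 f(c) = -sqrt(C1 + 2*c)
 f(c) = sqrt(C1 + 2*c)


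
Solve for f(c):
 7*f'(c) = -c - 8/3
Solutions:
 f(c) = C1 - c^2/14 - 8*c/21


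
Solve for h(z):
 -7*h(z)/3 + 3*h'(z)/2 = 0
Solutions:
 h(z) = C1*exp(14*z/9)


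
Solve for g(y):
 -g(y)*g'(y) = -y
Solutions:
 g(y) = -sqrt(C1 + y^2)
 g(y) = sqrt(C1 + y^2)


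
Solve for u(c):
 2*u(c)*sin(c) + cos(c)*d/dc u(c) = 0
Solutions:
 u(c) = C1*cos(c)^2


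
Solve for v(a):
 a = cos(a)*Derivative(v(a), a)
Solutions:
 v(a) = C1 + Integral(a/cos(a), a)


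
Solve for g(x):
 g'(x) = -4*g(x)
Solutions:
 g(x) = C1*exp(-4*x)


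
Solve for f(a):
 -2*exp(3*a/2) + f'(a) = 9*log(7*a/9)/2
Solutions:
 f(a) = C1 + 9*a*log(a)/2 + a*(-9*log(3) - 9/2 + 9*log(7)/2) + 4*exp(3*a/2)/3


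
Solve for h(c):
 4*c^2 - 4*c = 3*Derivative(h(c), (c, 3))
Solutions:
 h(c) = C1 + C2*c + C3*c^2 + c^5/45 - c^4/18


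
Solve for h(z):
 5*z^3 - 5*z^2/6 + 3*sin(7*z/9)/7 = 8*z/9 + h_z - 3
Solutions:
 h(z) = C1 + 5*z^4/4 - 5*z^3/18 - 4*z^2/9 + 3*z - 27*cos(7*z/9)/49


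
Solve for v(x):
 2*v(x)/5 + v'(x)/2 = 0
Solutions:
 v(x) = C1*exp(-4*x/5)


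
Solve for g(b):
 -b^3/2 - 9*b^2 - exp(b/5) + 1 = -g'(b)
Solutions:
 g(b) = C1 + b^4/8 + 3*b^3 - b + 5*exp(b/5)


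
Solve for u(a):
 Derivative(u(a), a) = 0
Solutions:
 u(a) = C1


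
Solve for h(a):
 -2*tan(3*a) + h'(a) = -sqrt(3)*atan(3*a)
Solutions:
 h(a) = C1 - sqrt(3)*(a*atan(3*a) - log(9*a^2 + 1)/6) - 2*log(cos(3*a))/3


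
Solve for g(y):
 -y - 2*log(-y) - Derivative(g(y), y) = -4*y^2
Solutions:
 g(y) = C1 + 4*y^3/3 - y^2/2 - 2*y*log(-y) + 2*y


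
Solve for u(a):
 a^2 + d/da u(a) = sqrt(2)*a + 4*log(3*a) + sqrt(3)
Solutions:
 u(a) = C1 - a^3/3 + sqrt(2)*a^2/2 + 4*a*log(a) - 4*a + sqrt(3)*a + a*log(81)


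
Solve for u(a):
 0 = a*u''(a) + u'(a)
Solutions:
 u(a) = C1 + C2*log(a)


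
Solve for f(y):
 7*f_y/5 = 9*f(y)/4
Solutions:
 f(y) = C1*exp(45*y/28)


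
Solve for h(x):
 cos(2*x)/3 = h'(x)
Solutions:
 h(x) = C1 + sin(2*x)/6


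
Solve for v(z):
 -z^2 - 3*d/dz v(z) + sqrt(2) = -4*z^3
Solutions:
 v(z) = C1 + z^4/3 - z^3/9 + sqrt(2)*z/3


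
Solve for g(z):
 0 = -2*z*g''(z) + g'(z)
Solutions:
 g(z) = C1 + C2*z^(3/2)


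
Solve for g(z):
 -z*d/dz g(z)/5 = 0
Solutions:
 g(z) = C1


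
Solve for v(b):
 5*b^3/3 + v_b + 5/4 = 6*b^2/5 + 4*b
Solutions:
 v(b) = C1 - 5*b^4/12 + 2*b^3/5 + 2*b^2 - 5*b/4


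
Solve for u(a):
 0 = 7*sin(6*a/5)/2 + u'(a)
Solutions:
 u(a) = C1 + 35*cos(6*a/5)/12


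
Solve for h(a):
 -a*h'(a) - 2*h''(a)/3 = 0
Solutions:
 h(a) = C1 + C2*erf(sqrt(3)*a/2)


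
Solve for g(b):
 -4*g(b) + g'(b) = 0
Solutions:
 g(b) = C1*exp(4*b)


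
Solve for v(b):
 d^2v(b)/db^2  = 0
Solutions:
 v(b) = C1 + C2*b


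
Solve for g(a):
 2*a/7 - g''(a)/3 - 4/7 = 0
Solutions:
 g(a) = C1 + C2*a + a^3/7 - 6*a^2/7


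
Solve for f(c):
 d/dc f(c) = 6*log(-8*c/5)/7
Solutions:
 f(c) = C1 + 6*c*log(-c)/7 + 6*c*(-log(5) - 1 + 3*log(2))/7


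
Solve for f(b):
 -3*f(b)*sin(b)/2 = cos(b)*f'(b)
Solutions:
 f(b) = C1*cos(b)^(3/2)


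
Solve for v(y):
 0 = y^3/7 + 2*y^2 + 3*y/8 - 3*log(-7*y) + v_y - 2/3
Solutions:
 v(y) = C1 - y^4/28 - 2*y^3/3 - 3*y^2/16 + 3*y*log(-y) + y*(-7/3 + 3*log(7))


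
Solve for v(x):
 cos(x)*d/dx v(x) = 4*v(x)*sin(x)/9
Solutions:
 v(x) = C1/cos(x)^(4/9)


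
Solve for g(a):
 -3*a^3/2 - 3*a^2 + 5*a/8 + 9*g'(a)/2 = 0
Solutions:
 g(a) = C1 + a^4/12 + 2*a^3/9 - 5*a^2/72


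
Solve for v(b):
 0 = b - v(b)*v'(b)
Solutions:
 v(b) = -sqrt(C1 + b^2)
 v(b) = sqrt(C1 + b^2)


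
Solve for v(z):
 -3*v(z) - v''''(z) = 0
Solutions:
 v(z) = (C1*sin(sqrt(2)*3^(1/4)*z/2) + C2*cos(sqrt(2)*3^(1/4)*z/2))*exp(-sqrt(2)*3^(1/4)*z/2) + (C3*sin(sqrt(2)*3^(1/4)*z/2) + C4*cos(sqrt(2)*3^(1/4)*z/2))*exp(sqrt(2)*3^(1/4)*z/2)


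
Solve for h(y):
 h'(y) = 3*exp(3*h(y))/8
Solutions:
 h(y) = log(-1/(C1 + 9*y))/3 + log(2)
 h(y) = log((-1/(C1 + 3*y))^(1/3)*(-3^(2/3)/3 - 3^(1/6)*I))
 h(y) = log((-1/(C1 + 3*y))^(1/3)*(-3^(2/3)/3 + 3^(1/6)*I))


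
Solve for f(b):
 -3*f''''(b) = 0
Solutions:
 f(b) = C1 + C2*b + C3*b^2 + C4*b^3


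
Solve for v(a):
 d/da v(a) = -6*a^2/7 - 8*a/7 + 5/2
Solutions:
 v(a) = C1 - 2*a^3/7 - 4*a^2/7 + 5*a/2


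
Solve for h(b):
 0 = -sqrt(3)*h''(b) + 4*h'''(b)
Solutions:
 h(b) = C1 + C2*b + C3*exp(sqrt(3)*b/4)


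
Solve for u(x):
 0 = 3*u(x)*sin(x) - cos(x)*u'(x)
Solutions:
 u(x) = C1/cos(x)^3


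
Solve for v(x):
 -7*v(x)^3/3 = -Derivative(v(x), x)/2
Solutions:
 v(x) = -sqrt(6)*sqrt(-1/(C1 + 14*x))/2
 v(x) = sqrt(6)*sqrt(-1/(C1 + 14*x))/2


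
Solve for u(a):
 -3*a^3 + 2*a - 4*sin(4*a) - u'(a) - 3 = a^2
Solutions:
 u(a) = C1 - 3*a^4/4 - a^3/3 + a^2 - 3*a + cos(4*a)


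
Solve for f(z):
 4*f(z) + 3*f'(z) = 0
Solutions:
 f(z) = C1*exp(-4*z/3)


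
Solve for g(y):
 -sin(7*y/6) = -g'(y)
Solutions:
 g(y) = C1 - 6*cos(7*y/6)/7


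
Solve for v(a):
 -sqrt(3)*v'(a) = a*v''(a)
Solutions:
 v(a) = C1 + C2*a^(1 - sqrt(3))


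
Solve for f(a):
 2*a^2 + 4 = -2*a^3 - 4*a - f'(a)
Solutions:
 f(a) = C1 - a^4/2 - 2*a^3/3 - 2*a^2 - 4*a
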